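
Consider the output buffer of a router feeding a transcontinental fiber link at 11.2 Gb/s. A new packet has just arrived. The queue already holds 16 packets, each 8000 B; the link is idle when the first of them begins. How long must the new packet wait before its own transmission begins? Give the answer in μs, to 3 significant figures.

Each queued packet: L/R = 64000/11200000000 = 5.71429 μs.
16 queued → 91.4286 μs.
Queuing delay = 91.4 μs.

91.4 μs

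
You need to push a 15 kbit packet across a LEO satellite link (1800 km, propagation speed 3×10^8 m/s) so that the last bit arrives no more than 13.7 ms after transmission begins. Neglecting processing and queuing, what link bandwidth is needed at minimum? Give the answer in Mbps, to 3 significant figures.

Propagation delay = 1800000 / 300000000 = 6 ms.
Transmission budget = 13.7 − 6 = 7.7 ms.
R ≥ L / t_tx = 15000 bits / 0.0077 s = 1.95 Mbps.

1.95 Mbps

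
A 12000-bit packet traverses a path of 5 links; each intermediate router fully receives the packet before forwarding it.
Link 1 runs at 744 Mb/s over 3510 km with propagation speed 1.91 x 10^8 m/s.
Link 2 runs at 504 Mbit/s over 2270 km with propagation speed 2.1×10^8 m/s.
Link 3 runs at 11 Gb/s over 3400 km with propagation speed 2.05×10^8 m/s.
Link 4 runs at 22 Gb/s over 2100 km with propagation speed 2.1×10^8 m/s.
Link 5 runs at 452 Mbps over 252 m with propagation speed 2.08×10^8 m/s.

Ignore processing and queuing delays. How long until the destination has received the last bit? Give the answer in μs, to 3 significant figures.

Transmission delays (L/R per hop): 16.129, 23.8095, 1.09091, 0.545455, 26.5487 μs; sum = 68.1236 μs.
Propagation delays (d/s per hop): 18377, 10809.5, 16585.4, 10000, 1.21154 μs; sum = 55773.1 μs.
End-to-end = 55800 μs.

55800 μs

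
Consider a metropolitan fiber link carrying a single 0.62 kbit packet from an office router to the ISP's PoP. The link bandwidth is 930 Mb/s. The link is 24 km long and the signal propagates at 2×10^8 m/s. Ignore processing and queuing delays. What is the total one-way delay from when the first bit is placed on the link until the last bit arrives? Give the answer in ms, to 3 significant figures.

L = 620 bits.
Transmission delay = L/R = 620 / 930000000 = 0.000666667 ms.
Propagation delay = d/s = 24000 m / 200000000 m/s = 0.12 ms.
Total = 0.121 ms.

0.121 ms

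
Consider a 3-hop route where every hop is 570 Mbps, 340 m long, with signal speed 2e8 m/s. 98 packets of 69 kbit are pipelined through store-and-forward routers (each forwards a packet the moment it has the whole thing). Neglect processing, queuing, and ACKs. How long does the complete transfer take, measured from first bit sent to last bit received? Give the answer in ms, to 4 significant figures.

12.11 ms

Per-hop transmission t_tx = L/R = 69000/570000000 = 0.121053 ms.
Per-hop propagation t_prop = 340/200000000 = 0.0017 ms.
Pipeline fill: first packet needs 3·t_tx to clear all hops; remaining 97 packets each add one t_tx.
Total = (3+98-1)·t_tx + 3·t_prop = 100·0.121053 + 3·0.0017 = 12.11 ms.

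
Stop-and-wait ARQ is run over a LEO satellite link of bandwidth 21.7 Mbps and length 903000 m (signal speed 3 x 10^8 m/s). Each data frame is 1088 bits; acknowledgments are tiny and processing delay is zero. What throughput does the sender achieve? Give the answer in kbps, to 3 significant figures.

179 kbps

t_tx = L/R = 1088/21700000 = 5.01382e-05 s.
t_prop = 903000/300000000 = 0.00301 s; RTT = 0.00602 s.
Cycle = t_tx + RTT = 0.00607014 s.
Throughput = L / cycle = 1088 / 0.00607014 = 179 kbps.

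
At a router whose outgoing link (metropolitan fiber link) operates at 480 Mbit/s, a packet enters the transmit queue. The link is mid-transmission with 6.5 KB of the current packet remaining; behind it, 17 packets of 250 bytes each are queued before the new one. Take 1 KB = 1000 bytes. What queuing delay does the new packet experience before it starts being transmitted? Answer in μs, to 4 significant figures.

179.2 μs

Each queued packet: L/R = 2000/480000000 = 4.16667 μs.
17 queued → 70.8333 μs.
Plus remaining 52000 bits of current packet: 108.333 μs.
Queuing delay = 179.2 μs.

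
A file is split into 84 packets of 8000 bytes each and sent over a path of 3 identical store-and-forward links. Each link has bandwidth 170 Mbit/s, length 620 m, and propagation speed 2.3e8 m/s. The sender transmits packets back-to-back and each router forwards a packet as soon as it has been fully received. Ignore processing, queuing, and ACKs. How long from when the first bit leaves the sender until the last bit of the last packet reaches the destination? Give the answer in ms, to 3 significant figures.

32.4 ms

Per-hop transmission t_tx = L/R = 64000/170000000 = 0.376471 ms.
Per-hop propagation t_prop = 620/2.3e+08 = 0.00269565 ms.
Pipeline fill: first packet needs 3·t_tx to clear all hops; remaining 83 packets each add one t_tx.
Total = (3+84-1)·t_tx + 3·t_prop = 86·0.376471 + 3·0.00269565 = 32.4 ms.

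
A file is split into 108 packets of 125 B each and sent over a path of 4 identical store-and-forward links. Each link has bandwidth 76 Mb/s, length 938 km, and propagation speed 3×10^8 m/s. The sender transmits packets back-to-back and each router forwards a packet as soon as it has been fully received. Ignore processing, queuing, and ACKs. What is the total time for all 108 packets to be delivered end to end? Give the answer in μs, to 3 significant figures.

Per-hop transmission t_tx = L/R = 1000/76000000 = 13.1579 μs.
Per-hop propagation t_prop = 938000/300000000 = 3126.67 μs.
Pipeline fill: first packet needs 4·t_tx to clear all hops; remaining 107 packets each add one t_tx.
Total = (4+108-1)·t_tx + 4·t_prop = 111·13.1579 + 4·3126.67 = 14000 μs.

14000 μs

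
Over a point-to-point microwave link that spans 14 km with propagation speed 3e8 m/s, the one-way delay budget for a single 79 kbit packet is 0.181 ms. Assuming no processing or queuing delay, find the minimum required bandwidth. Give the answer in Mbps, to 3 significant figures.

Propagation delay = 14000 / 300000000 = 0.0466667 ms.
Transmission budget = 0.181 − 0.0466667 = 0.134333 ms.
R ≥ L / t_tx = 79000 bits / 0.000134333 s = 588 Mbps.

588 Mbps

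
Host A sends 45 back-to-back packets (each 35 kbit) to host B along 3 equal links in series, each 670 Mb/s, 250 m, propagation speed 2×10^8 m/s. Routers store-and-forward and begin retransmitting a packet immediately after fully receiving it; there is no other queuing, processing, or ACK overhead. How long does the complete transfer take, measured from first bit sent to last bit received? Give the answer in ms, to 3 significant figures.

2.46 ms

Per-hop transmission t_tx = L/R = 35000/670000000 = 0.0522388 ms.
Per-hop propagation t_prop = 250/200000000 = 0.00125 ms.
Pipeline fill: first packet needs 3·t_tx to clear all hops; remaining 44 packets each add one t_tx.
Total = (3+45-1)·t_tx + 3·t_prop = 47·0.0522388 + 3·0.00125 = 2.46 ms.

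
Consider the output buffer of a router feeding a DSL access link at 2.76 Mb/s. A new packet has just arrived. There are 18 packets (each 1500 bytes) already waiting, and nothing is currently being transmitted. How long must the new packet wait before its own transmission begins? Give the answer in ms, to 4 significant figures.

Each queued packet: L/R = 12000/2760000 = 4.34783 ms.
18 queued → 78.2609 ms.
Queuing delay = 78.26 ms.

78.26 ms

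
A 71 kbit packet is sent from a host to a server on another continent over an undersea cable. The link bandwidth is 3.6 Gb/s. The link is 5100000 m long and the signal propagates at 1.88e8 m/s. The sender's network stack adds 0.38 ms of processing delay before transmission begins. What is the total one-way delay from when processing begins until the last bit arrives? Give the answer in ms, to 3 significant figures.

L = 71000 bits.
Transmission delay = L/R = 71000 / 3600000000 = 0.0197222 ms.
Propagation delay = d/s = 5100000 m / 188000000 m/s = 27.1277 ms.
Plus processing delay 0.38 ms = 0.38 ms.
Total = 27.5 ms.

27.5 ms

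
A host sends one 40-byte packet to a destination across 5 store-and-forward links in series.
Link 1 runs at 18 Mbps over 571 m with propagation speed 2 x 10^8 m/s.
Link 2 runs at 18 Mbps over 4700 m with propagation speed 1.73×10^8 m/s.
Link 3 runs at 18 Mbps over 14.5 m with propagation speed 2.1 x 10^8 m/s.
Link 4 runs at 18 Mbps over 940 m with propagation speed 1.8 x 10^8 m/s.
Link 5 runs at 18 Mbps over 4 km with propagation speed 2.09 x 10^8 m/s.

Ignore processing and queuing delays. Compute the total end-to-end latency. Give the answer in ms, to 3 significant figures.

0.143 ms

L = 40 × 8 = 320 bits.
Transmission delay per hop = L/R = 320/18000000 = 0.0177778 ms; 5 hops → 0.0888889 ms.
Propagation delays (d/s per hop): 0.002855, 0.0271676, 6.90476e-05, 0.00522222, 0.0191388 ms; sum = 0.0544527 ms.
End-to-end = 0.143 ms.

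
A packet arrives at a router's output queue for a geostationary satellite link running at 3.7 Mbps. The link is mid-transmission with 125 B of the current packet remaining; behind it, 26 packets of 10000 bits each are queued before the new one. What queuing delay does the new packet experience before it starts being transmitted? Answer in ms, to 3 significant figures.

70.5 ms

Each queued packet: L/R = 10000/3700000 = 2.7027 ms.
26 queued → 70.2703 ms.
Plus remaining 1000 bits of current packet: 0.27027 ms.
Queuing delay = 70.5 ms.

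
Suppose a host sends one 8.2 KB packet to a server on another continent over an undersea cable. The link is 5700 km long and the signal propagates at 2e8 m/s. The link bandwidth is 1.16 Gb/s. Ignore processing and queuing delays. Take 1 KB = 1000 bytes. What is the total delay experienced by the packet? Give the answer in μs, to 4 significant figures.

L = 65600 bits.
Transmission delay = L/R = 65600 / 1160000000 = 56.5517 μs.
Propagation delay = d/s = 5700000 m / 200000000 m/s = 28500 μs.
Total = 28560 μs.

28560 μs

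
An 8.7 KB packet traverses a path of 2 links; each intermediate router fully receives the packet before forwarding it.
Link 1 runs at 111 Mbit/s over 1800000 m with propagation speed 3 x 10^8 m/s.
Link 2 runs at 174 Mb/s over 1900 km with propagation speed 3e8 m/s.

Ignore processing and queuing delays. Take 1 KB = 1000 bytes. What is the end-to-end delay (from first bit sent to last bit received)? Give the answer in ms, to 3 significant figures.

13.4 ms

L = 69600 bits.
Transmission delays (L/R per hop): 0.627027, 0.4 ms; sum = 1.02703 ms.
Propagation delays (d/s per hop): 6, 6.33333 ms; sum = 12.3333 ms.
End-to-end = 13.4 ms.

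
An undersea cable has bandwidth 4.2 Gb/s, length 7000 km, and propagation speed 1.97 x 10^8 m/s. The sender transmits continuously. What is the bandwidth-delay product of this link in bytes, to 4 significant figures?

Propagation delay = 7000000 / 197000000 = 0.035533 s.
BDP = R × t_prop = 4200000000 × 0.035533 = 149239000 bits.
In bytes: 149239000/8 = 18650000 bytes.

18650000 bytes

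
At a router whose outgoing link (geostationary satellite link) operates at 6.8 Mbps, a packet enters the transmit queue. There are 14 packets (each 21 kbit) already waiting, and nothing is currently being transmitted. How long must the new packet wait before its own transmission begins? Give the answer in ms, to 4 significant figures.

43.24 ms

Each queued packet: L/R = 21000/6800000 = 3.08824 ms.
14 queued → 43.2353 ms.
Queuing delay = 43.24 ms.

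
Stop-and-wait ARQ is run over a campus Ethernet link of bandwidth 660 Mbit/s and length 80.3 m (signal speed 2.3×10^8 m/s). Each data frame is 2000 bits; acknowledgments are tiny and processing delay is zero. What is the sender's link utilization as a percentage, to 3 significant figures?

81.3 %

t_tx = L/R = 2000/660000000 = 3.0303e-06 s.
t_prop = 80.3/2.3e+08 = 3.4913e-07 s; RTT = 6.98261e-07 s.
Cycle = t_tx + RTT = 3.72856e-06 s.
Utilization = t_tx / cycle = 3.0303e-06/3.72856e-06 = 81.3 %.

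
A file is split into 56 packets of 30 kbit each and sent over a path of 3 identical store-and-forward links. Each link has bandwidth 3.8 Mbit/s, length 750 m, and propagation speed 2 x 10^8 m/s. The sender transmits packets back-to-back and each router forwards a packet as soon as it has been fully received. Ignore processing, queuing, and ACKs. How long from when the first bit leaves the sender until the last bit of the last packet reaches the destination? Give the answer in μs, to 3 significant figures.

Per-hop transmission t_tx = L/R = 30000/3800000 = 7894.74 μs.
Per-hop propagation t_prop = 750/200000000 = 3.75 μs.
Pipeline fill: first packet needs 3·t_tx to clear all hops; remaining 55 packets each add one t_tx.
Total = (3+56-1)·t_tx + 3·t_prop = 58·7894.74 + 3·3.75 = 458000 μs.

458000 μs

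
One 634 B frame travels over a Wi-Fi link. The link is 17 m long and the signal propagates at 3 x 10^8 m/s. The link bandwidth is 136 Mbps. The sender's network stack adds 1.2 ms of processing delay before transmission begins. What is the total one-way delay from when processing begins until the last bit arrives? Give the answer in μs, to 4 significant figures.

L = 634 × 8 = 5072 bits.
Transmission delay = L/R = 5072 / 136000000 = 37.2941 μs.
Propagation delay = d/s = 17 m / 300000000 m/s = 0.0566667 μs.
Plus processing delay 1.2 ms = 1200 μs.
Total = 1237 μs.

1237 μs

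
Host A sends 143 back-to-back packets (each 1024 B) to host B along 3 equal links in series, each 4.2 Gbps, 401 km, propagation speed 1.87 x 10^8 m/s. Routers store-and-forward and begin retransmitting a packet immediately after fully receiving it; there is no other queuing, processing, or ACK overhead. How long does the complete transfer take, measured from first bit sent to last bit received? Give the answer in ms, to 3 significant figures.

Per-hop transmission t_tx = L/R = 8192/4200000000 = 0.00195048 ms.
Per-hop propagation t_prop = 401000/187000000 = 2.14439 ms.
Pipeline fill: first packet needs 3·t_tx to clear all hops; remaining 142 packets each add one t_tx.
Total = (3+143-1)·t_tx + 3·t_prop = 145·0.00195048 + 3·2.14439 = 6.72 ms.

6.72 ms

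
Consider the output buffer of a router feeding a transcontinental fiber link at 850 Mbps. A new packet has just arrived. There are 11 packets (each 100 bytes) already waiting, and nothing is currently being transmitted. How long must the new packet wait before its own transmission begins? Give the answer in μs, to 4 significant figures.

10.35 μs

Each queued packet: L/R = 800/850000000 = 0.941176 μs.
11 queued → 10.3529 μs.
Queuing delay = 10.35 μs.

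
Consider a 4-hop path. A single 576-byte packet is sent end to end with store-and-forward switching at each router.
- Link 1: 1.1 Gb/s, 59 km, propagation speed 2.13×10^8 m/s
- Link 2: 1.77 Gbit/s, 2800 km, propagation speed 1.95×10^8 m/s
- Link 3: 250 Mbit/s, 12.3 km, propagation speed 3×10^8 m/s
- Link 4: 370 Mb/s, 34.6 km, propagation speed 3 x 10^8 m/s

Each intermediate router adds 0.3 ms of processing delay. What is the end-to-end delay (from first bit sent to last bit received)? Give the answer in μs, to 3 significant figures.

15700 μs

L = 576 × 8 = 4608 bits.
Transmission delays (L/R per hop): 4.18909, 2.60339, 18.432, 12.4541 μs; sum = 37.6785 μs.
Propagation delays (d/s per hop): 276.995, 14359, 41, 115.333 μs; sum = 14792.3 μs.
Processing at 3 router(s): 3 × 0.3 ms = 900 μs.
End-to-end = 15700 μs.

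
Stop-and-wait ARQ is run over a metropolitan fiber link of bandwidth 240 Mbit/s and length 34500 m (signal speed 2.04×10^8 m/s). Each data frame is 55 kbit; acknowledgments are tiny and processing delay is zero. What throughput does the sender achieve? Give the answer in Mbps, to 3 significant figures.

96.9 Mbps

t_tx = L/R = 55000/240000000 = 0.000229167 s.
t_prop = 34500/204000000 = 0.000169118 s; RTT = 0.000338235 s.
Cycle = t_tx + RTT = 0.000567402 s.
Throughput = L / cycle = 55000 / 0.000567402 = 96.9 Mbps.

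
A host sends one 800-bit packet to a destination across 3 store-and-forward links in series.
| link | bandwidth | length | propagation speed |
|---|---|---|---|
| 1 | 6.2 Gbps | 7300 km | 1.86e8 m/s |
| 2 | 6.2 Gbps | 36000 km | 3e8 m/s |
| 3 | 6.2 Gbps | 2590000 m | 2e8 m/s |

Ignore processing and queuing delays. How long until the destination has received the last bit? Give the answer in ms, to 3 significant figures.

Transmission delay per hop = L/R = 800/6200000000 = 0.000129032 ms; 3 hops → 0.000387097 ms.
Propagation delays (d/s per hop): 39.2473, 120, 12.95 ms; sum = 172.197 ms.
End-to-end = 172 ms.

172 ms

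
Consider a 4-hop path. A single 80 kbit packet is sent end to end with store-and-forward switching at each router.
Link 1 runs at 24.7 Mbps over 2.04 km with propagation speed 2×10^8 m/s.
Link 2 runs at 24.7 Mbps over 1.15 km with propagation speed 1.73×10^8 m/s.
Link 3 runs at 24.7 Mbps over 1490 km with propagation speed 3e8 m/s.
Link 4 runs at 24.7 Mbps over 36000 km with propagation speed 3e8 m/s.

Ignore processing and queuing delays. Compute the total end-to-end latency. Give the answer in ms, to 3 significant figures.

138 ms

L = 80000 bits.
Transmission delay per hop = L/R = 80000/24700000 = 3.23887 ms; 4 hops → 12.9555 ms.
Propagation delays (d/s per hop): 0.0102, 0.0066474, 4.96667, 120 ms; sum = 124.984 ms.
End-to-end = 138 ms.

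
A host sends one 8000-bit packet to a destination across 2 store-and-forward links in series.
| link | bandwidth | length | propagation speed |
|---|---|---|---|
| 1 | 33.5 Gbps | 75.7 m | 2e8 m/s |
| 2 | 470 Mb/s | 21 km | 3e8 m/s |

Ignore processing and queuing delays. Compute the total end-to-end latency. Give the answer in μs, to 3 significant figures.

87.6 μs

Transmission delays (L/R per hop): 0.238806, 17.0213 μs; sum = 17.2601 μs.
Propagation delays (d/s per hop): 0.3785, 70 μs; sum = 70.3785 μs.
End-to-end = 87.6 μs.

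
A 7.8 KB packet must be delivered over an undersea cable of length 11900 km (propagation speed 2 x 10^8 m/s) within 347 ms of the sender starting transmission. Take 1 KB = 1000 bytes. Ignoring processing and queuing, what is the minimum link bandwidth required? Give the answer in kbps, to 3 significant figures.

217 kbps

L = 62400 bits.
Propagation delay = 11900000 / 200000000 = 59.5 ms.
Transmission budget = 347 − 59.5 = 287.5 ms.
R ≥ L / t_tx = 62400 bits / 0.2875 s = 217 kbps.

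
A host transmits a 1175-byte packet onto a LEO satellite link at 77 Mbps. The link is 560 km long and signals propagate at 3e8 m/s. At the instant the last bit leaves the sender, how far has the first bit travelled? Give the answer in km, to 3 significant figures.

36.6 km

t_tx = L/R = 9400/77000000 = 0.000122078 s.
Distance = s × t_tx = 300000000 × 0.000122078 = 36.6 km.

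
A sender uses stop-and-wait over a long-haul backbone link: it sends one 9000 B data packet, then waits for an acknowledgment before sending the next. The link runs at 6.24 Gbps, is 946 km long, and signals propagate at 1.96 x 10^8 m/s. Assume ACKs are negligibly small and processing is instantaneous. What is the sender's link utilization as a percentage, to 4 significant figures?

t_tx = L/R = 72000/6240000000 = 1.15385e-05 s.
t_prop = 946000/196000000 = 0.00482653 s; RTT = 0.00965306 s.
Cycle = t_tx + RTT = 0.0096646 s.
Utilization = t_tx / cycle = 1.15385e-05/0.0096646 = 0.1194 %.

0.1194 %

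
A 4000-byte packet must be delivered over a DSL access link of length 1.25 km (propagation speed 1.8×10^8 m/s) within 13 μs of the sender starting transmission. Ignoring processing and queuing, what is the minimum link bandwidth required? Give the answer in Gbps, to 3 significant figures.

L = 32000 bits.
Propagation delay = 1250 / 180000000 = 6.94444 μs.
Transmission budget = 13 − 6.94444 = 6.05556 μs.
R ≥ L / t_tx = 32000 bits / 6.05556e-06 s = 5.28 Gbps.

5.28 Gbps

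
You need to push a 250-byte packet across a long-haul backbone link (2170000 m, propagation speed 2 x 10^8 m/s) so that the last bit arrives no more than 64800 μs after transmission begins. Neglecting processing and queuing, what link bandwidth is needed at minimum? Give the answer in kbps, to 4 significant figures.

L = 2000 bits.
Propagation delay = 2170000 / 200000000 = 10850 μs.
Transmission budget = 64800 − 10850 = 53950 μs.
R ≥ L / t_tx = 2000 bits / 0.05395 s = 37.07 kbps.

37.07 kbps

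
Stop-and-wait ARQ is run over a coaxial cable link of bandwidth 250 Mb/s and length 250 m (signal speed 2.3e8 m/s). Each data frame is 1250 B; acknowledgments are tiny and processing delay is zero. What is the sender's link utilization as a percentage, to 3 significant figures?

t_tx = L/R = 10000/250000000 = 4e-05 s.
t_prop = 250/2.3e+08 = 1.08696e-06 s; RTT = 2.17391e-06 s.
Cycle = t_tx + RTT = 4.21739e-05 s.
Utilization = t_tx / cycle = 4e-05/4.21739e-05 = 94.8 %.

94.8 %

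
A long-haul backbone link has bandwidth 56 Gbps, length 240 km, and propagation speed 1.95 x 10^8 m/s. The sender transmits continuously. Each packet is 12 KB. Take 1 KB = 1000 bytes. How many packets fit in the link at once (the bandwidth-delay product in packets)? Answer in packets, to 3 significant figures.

718 packets

Propagation delay = 240000 / 195000000 = 0.00123077 s.
BDP = R × t_prop = 56000000000 × 0.00123077 = 68923100 bits.
In packets of 96000 bits: 718 packets.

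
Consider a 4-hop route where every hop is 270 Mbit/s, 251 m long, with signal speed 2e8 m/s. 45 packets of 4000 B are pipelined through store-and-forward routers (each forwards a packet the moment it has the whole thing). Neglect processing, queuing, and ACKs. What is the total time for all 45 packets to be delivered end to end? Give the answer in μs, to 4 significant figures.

Per-hop transmission t_tx = L/R = 32000/270000000 = 118.519 μs.
Per-hop propagation t_prop = 251/200000000 = 1.255 μs.
Pipeline fill: first packet needs 4·t_tx to clear all hops; remaining 44 packets each add one t_tx.
Total = (4+45-1)·t_tx + 4·t_prop = 48·118.519 + 4·1.255 = 5694 μs.

5694 μs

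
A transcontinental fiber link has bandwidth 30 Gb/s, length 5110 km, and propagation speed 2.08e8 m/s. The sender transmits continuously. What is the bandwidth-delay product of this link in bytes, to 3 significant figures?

92100000 bytes

Propagation delay = 5110000 / 208000000 = 0.0245673 s.
BDP = R × t_prop = 30000000000 × 0.0245673 = 737019000 bits.
In bytes: 737019000/8 = 92100000 bytes.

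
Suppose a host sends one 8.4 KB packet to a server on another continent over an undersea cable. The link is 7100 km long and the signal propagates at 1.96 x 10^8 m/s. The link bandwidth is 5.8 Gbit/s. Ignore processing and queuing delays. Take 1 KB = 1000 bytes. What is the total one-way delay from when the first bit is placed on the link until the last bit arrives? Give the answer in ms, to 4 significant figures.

36.24 ms

L = 67200 bits.
Transmission delay = L/R = 67200 / 5800000000 = 0.0115862 ms.
Propagation delay = d/s = 7100000 m / 196000000 m/s = 36.2245 ms.
Total = 36.24 ms.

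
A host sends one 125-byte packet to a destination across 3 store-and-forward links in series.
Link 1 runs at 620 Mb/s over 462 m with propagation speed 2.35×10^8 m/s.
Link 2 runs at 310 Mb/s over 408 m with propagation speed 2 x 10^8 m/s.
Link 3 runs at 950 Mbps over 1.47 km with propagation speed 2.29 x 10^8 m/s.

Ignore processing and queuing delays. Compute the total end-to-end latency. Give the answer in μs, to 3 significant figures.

L = 125 × 8 = 1000 bits.
Transmission delays (L/R per hop): 1.6129, 3.22581, 1.05263 μs; sum = 5.89134 μs.
Propagation delays (d/s per hop): 1.96596, 2.04, 6.41921 μs; sum = 10.4252 μs.
End-to-end = 16.3 μs.

16.3 μs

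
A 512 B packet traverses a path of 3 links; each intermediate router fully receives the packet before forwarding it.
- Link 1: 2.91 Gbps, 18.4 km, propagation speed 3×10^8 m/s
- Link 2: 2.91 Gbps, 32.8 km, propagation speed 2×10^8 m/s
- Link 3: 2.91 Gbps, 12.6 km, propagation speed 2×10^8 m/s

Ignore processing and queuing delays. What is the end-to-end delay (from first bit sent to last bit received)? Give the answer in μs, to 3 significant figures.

L = 512 × 8 = 4096 bits.
Transmission delay per hop = L/R = 4096/2910000000 = 1.40756 μs; 3 hops → 4.22268 μs.
Propagation delays (d/s per hop): 61.3333, 164, 63 μs; sum = 288.333 μs.
End-to-end = 293 μs.

293 μs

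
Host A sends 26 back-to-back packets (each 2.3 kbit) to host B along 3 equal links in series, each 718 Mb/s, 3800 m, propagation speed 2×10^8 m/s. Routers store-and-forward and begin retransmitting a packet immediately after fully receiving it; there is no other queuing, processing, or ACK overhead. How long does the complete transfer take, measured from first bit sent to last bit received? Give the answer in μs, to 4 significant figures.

Per-hop transmission t_tx = L/R = 2300/718000000 = 3.20334 μs.
Per-hop propagation t_prop = 3800/200000000 = 19 μs.
Pipeline fill: first packet needs 3·t_tx to clear all hops; remaining 25 packets each add one t_tx.
Total = (3+26-1)·t_tx + 3·t_prop = 28·3.20334 + 3·19 = 146.7 μs.

146.7 μs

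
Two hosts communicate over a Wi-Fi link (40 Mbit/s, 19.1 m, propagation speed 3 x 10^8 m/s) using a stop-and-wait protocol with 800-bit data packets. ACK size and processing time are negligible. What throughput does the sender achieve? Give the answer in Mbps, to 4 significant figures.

39.75 Mbps

t_tx = L/R = 800/40000000 = 2e-05 s.
t_prop = 19.1/300000000 = 6.36667e-08 s; RTT = 1.27333e-07 s.
Cycle = t_tx + RTT = 2.01273e-05 s.
Throughput = L / cycle = 800 / 2.01273e-05 = 39.75 Mbps.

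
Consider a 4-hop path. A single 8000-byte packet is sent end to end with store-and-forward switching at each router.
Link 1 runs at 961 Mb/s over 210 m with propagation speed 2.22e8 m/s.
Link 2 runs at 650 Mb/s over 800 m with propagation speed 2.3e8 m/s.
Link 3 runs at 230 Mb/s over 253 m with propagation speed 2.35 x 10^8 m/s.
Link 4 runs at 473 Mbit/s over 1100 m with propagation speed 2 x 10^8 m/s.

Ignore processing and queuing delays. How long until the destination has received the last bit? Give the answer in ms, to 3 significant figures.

L = 8000 × 8 = 64000 bits.
Transmission delays (L/R per hop): 0.0665973, 0.0984615, 0.278261, 0.135307 ms; sum = 0.578626 ms.
Propagation delays (d/s per hop): 0.000945946, 0.00347826, 0.0010766, 0.0055 ms; sum = 0.0110008 ms.
End-to-end = 0.590 ms.

0.590 ms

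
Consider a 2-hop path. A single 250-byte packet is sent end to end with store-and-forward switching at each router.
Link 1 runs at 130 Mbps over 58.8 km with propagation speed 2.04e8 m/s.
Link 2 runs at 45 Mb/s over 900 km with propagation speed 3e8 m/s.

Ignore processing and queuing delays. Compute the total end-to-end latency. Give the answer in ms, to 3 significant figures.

3.35 ms

L = 250 × 8 = 2000 bits.
Transmission delays (L/R per hop): 0.0153846, 0.0444444 ms; sum = 0.0598291 ms.
Propagation delays (d/s per hop): 0.288235, 3 ms; sum = 3.28824 ms.
End-to-end = 3.35 ms.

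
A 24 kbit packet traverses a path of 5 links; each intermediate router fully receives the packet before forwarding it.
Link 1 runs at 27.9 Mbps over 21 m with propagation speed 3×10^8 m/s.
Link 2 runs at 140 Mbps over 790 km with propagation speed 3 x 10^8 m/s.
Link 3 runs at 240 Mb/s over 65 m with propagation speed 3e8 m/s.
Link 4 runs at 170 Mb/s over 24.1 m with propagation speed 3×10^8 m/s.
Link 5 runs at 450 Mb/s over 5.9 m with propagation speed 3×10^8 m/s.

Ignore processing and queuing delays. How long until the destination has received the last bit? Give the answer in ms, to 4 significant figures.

3.960 ms

L = 24000 bits.
Transmission delays (L/R per hop): 0.860215, 0.171429, 0.1, 0.141176, 0.0533333 ms; sum = 1.32615 ms.
Propagation delays (d/s per hop): 7e-05, 2.63333, 0.000216667, 8.03333e-05, 1.96667e-05 ms; sum = 2.63372 ms.
End-to-end = 3.960 ms.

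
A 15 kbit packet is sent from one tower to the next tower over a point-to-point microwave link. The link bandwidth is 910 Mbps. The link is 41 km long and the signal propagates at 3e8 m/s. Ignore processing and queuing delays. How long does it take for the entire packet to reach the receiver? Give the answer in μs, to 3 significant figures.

153 μs

L = 15000 bits.
Transmission delay = L/R = 15000 / 910000000 = 16.4835 μs.
Propagation delay = d/s = 41000 m / 300000000 m/s = 136.667 μs.
Total = 153 μs.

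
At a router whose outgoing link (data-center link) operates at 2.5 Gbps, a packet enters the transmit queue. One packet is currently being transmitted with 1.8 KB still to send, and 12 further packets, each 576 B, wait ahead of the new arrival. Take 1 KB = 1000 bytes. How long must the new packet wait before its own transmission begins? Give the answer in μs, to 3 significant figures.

Each queued packet: L/R = 4608/2500000000 = 1.8432 μs.
12 queued → 22.1184 μs.
Plus remaining 14400 bits of current packet: 5.76 μs.
Queuing delay = 27.9 μs.

27.9 μs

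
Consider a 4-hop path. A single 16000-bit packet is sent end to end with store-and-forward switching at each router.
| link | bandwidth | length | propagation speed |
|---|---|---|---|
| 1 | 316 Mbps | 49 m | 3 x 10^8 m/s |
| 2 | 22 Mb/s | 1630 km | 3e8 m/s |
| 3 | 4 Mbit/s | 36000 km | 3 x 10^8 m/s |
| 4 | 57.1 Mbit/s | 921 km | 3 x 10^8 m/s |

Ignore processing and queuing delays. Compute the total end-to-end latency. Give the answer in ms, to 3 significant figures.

134 ms

Transmission delays (L/R per hop): 0.0506329, 0.727273, 4, 0.28021 ms; sum = 5.05812 ms.
Propagation delays (d/s per hop): 0.000163333, 5.43333, 120, 3.07 ms; sum = 128.503 ms.
End-to-end = 134 ms.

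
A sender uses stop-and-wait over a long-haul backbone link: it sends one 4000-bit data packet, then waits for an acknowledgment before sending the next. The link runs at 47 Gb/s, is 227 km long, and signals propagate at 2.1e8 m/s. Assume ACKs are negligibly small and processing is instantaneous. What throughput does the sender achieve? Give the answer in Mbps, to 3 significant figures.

t_tx = L/R = 4000/47000000000 = 8.51064e-08 s.
t_prop = 227000/210000000 = 0.00108095 s; RTT = 0.0021619 s.
Cycle = t_tx + RTT = 0.00216199 s.
Throughput = L / cycle = 4000 / 0.00216199 = 1.85 Mbps.

1.85 Mbps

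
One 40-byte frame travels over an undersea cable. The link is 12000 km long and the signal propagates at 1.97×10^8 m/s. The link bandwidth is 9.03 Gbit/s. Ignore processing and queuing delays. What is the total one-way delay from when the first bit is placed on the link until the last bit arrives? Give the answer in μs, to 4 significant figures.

L = 40 × 8 = 320 bits.
Transmission delay = L/R = 320 / 9030000000 = 0.0354374 μs.
Propagation delay = d/s = 12000000 m / 197000000 m/s = 60913.7 μs.
Total = 60910 μs.

60910 μs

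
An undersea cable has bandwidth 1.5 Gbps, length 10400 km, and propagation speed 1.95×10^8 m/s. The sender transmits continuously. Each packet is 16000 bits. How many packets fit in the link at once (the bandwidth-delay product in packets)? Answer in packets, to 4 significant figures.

5000 packets

Propagation delay = 10400000 / 195000000 = 0.0533333 s.
BDP = R × t_prop = 1500000000 × 0.0533333 = 80000000 bits.
In packets of 16000 bits: 5000 packets.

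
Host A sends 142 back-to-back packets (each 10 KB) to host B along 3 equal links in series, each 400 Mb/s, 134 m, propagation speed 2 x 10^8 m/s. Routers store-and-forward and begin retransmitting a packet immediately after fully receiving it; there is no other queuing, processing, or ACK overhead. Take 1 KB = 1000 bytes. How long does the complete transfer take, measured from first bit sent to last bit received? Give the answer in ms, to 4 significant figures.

Per-hop transmission t_tx = L/R = 80000/400000000 = 0.2 ms.
Per-hop propagation t_prop = 134/200000000 = 0.00067 ms.
Pipeline fill: first packet needs 3·t_tx to clear all hops; remaining 141 packets each add one t_tx.
Total = (3+142-1)·t_tx + 3·t_prop = 144·0.2 + 3·0.00067 = 28.80 ms.

28.80 ms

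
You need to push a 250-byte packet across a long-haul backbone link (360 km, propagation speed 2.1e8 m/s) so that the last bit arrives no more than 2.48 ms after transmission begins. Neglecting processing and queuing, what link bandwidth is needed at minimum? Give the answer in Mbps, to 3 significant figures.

2.61 Mbps

L = 2000 bits.
Propagation delay = 360000 / 210000000 = 1.71429 ms.
Transmission budget = 2.48 − 1.71429 = 0.765714 ms.
R ≥ L / t_tx = 2000 bits / 0.000765714 s = 2.61 Mbps.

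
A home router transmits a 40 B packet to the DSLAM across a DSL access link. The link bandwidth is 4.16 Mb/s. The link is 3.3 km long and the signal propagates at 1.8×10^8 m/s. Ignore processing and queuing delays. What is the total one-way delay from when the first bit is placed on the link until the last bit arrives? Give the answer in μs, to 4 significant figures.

L = 40 × 8 = 320 bits.
Transmission delay = L/R = 320 / 4160000 = 76.9231 μs.
Propagation delay = d/s = 3300 m / 180000000 m/s = 18.3333 μs.
Total = 95.26 μs.

95.26 μs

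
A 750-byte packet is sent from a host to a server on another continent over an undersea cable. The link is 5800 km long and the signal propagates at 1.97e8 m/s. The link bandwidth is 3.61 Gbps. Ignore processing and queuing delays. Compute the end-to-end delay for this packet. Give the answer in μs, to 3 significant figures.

29400 μs

L = 750 × 8 = 6000 bits.
Transmission delay = L/R = 6000 / 3610000000 = 1.66205 μs.
Propagation delay = d/s = 5800000 m / 197000000 m/s = 29441.6 μs.
Total = 29400 μs.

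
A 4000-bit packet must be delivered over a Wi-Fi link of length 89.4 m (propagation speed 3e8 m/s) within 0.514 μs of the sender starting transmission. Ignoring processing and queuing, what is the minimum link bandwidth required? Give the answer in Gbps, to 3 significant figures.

Propagation delay = 89.4 / 300000000 = 0.298 μs.
Transmission budget = 0.514 − 0.298 = 0.216 μs.
R ≥ L / t_tx = 4000 bits / 2.16e-07 s = 18.5 Gbps.

18.5 Gbps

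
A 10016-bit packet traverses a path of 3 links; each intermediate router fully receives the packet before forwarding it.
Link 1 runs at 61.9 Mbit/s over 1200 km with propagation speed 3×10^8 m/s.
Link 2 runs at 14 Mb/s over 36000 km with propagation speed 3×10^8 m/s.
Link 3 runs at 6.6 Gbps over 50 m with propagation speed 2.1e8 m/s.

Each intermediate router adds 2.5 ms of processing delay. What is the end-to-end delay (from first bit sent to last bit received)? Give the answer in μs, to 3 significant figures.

130000 μs

Transmission delays (L/R per hop): 161.809, 715.429, 1.51758 μs; sum = 878.756 μs.
Propagation delays (d/s per hop): 4000, 120000, 0.238095 μs; sum = 124000 μs.
Processing at 2 router(s): 2 × 2.5 ms = 5000 μs.
End-to-end = 130000 μs.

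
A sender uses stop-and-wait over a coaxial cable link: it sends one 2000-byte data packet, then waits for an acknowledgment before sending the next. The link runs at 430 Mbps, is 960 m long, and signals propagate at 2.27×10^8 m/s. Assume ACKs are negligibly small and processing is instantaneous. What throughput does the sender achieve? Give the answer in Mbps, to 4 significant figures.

350.4 Mbps

t_tx = L/R = 16000/430000000 = 3.72093e-05 s.
t_prop = 960/227000000 = 4.22907e-06 s; RTT = 8.45815e-06 s.
Cycle = t_tx + RTT = 4.56675e-05 s.
Throughput = L / cycle = 16000 / 4.56675e-05 = 350.4 Mbps.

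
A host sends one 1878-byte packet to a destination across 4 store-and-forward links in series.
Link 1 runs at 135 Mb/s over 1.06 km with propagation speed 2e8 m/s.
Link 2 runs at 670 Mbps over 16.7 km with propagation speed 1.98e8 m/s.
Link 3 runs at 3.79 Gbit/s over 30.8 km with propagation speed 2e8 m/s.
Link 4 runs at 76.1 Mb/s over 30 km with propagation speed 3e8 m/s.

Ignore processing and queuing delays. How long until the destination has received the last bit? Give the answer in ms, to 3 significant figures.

L = 1878 × 8 = 15024 bits.
Transmission delays (L/R per hop): 0.111289, 0.0224239, 0.00396412, 0.197424 ms; sum = 0.335101 ms.
Propagation delays (d/s per hop): 0.0053, 0.0843434, 0.154, 0.1 ms; sum = 0.343643 ms.
End-to-end = 0.679 ms.

0.679 ms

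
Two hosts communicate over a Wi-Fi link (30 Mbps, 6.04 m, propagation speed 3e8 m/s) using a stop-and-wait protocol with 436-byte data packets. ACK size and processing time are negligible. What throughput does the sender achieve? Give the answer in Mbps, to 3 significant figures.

t_tx = L/R = 3488/30000000 = 0.000116267 s.
t_prop = 6.04/300000000 = 2.01333e-08 s; RTT = 4.02667e-08 s.
Cycle = t_tx + RTT = 0.000116307 s.
Throughput = L / cycle = 3488 / 0.000116307 = 30.0 Mbps.

30.0 Mbps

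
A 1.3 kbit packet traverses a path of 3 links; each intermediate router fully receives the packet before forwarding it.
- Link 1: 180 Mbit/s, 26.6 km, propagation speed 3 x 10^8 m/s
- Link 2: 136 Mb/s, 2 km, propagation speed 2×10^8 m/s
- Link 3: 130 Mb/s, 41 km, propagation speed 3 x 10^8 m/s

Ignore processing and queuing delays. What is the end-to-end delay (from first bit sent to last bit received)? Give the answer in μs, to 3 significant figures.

L = 1300 bits.
Transmission delays (L/R per hop): 7.22222, 9.55882, 10 μs; sum = 26.781 μs.
Propagation delays (d/s per hop): 88.6667, 10, 136.667 μs; sum = 235.333 μs.
End-to-end = 262 μs.

262 μs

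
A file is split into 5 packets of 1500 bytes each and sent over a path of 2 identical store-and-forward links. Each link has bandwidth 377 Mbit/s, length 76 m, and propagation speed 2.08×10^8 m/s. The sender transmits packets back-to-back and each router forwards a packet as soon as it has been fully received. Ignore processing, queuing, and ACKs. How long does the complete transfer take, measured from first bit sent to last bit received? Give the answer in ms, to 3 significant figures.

0.192 ms

Per-hop transmission t_tx = L/R = 12000/377000000 = 0.0318302 ms.
Per-hop propagation t_prop = 76/208000000 = 0.000365385 ms.
Pipeline fill: first packet needs 2·t_tx to clear all hops; remaining 4 packets each add one t_tx.
Total = (2+5-1)·t_tx + 2·t_prop = 6·0.0318302 + 2·0.000365385 = 0.192 ms.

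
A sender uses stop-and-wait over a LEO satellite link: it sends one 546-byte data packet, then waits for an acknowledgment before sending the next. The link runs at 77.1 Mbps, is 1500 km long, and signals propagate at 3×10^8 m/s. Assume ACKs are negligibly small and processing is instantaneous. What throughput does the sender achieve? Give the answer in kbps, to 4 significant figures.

t_tx = L/R = 4368/77100000 = 5.66537e-05 s.
t_prop = 1500000/300000000 = 0.005 s; RTT = 0.01 s.
Cycle = t_tx + RTT = 0.0100567 s.
Throughput = L / cycle = 4368 / 0.0100567 = 434.3 kbps.

434.3 kbps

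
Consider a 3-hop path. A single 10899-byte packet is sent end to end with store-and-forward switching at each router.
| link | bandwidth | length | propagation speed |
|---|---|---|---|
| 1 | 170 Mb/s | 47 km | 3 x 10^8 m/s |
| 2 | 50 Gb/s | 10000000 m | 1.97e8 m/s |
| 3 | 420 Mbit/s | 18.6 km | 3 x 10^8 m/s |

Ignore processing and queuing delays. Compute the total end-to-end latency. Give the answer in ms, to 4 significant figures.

L = 10899 × 8 = 87192 bits.
Transmission delays (L/R per hop): 0.512894, 0.00174384, 0.2076 ms; sum = 0.722238 ms.
Propagation delays (d/s per hop): 0.156667, 50.7614, 0.062 ms; sum = 50.9801 ms.
End-to-end = 51.70 ms.

51.70 ms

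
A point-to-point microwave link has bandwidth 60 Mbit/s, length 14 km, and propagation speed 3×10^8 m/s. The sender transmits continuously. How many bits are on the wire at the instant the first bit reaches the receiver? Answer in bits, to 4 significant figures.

2800 bits

Propagation delay = 14000 / 300000000 = 4.66667e-05 s.
BDP = R × t_prop = 60000000 × 4.66667e-05 = 2800 bits.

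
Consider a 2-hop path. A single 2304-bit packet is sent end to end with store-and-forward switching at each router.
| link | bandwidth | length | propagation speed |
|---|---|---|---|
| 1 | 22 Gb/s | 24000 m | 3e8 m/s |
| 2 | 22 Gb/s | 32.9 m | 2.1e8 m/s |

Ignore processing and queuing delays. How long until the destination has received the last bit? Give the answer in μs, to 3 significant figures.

Transmission delay per hop = L/R = 2304/22000000000 = 0.104727 μs; 2 hops → 0.209455 μs.
Propagation delays (d/s per hop): 80, 0.156667 μs; sum = 80.1567 μs.
End-to-end = 80.4 μs.

80.4 μs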